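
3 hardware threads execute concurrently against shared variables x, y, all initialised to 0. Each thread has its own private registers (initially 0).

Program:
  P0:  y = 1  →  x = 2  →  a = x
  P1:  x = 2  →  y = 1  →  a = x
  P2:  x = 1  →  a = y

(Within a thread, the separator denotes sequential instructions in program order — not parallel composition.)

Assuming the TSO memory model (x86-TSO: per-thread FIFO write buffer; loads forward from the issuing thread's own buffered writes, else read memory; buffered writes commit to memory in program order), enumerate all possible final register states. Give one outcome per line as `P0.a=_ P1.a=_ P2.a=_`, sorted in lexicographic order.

P0.a=1 P1.a=1 P2.a=0
P0.a=1 P1.a=1 P2.a=1
P0.a=1 P1.a=2 P2.a=0
P0.a=1 P1.a=2 P2.a=1
P0.a=2 P1.a=1 P2.a=0
P0.a=2 P1.a=1 P2.a=1
P0.a=2 P1.a=2 P2.a=0
P0.a=2 P1.a=2 P2.a=1

outcome vector order: (P0.a,P1.a,P2.a)
|TSO outcomes| = 8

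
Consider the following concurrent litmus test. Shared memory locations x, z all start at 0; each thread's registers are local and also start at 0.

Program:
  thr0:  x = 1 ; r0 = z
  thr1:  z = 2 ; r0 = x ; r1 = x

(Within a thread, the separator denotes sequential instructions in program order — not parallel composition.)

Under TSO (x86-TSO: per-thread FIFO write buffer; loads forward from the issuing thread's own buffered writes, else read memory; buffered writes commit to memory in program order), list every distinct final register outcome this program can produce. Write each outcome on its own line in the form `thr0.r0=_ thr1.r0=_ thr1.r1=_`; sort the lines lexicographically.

outcome vector order: (thr0.r0,thr1.r0,thr1.r1)
|TSO outcomes| = 6

thr0.r0=0 thr1.r0=0 thr1.r1=0
thr0.r0=0 thr1.r0=0 thr1.r1=1
thr0.r0=0 thr1.r0=1 thr1.r1=1
thr0.r0=2 thr1.r0=0 thr1.r1=0
thr0.r0=2 thr1.r0=0 thr1.r1=1
thr0.r0=2 thr1.r0=1 thr1.r1=1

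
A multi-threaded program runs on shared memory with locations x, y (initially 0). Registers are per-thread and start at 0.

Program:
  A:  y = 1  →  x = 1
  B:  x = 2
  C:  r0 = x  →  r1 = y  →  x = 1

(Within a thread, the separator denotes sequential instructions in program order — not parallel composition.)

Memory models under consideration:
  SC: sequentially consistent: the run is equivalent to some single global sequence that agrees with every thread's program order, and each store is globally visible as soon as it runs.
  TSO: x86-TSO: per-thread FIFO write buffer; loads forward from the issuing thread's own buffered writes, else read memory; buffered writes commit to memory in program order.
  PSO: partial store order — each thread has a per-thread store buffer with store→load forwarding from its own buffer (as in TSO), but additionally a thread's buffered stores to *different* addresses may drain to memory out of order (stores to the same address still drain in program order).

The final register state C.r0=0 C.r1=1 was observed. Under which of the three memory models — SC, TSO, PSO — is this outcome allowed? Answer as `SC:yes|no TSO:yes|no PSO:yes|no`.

SC:yes TSO:yes PSO:yes

outcome vector order: (C.r0,C.r1)
SC: 5 outcomes — {(0,0), (0,1), (1,1), (2,0), (2,1)}
TSO: 5 outcomes — {(0,0), (0,1), (1,1), (2,0), (2,1)}
PSO: 6 outcomes — {(0,0), (0,1), (1,0), (1,1), (2,0), (2,1)}
target (0,1) ∈ {SC,TSO,PSO}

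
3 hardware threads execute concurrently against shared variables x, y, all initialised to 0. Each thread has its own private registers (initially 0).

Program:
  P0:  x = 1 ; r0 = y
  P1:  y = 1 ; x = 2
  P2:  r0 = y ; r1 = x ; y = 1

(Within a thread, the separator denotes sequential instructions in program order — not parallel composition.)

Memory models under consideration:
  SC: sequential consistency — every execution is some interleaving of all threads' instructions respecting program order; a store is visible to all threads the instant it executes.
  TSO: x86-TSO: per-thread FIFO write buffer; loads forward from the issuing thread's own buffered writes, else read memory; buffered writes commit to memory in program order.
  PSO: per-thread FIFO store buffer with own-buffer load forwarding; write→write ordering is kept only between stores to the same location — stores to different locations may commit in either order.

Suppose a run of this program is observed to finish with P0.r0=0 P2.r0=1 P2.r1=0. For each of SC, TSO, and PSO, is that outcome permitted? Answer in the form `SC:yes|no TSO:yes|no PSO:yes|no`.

SC:no TSO:yes PSO:yes

outcome vector order: (P0.r0,P2.r0,P2.r1)
under SC → <0 0 0>; <0 0 1>; <0 0 2>; <0 1 1>; <0 1 2>; <1 0 0>; <1 0 1>; <1 0 2>; <1 1 0>; <1 1 1>; <1 1 2>
under TSO → <0 0 0>; <0 0 1>; <0 0 2>; <0 1 0>; <0 1 1>; <0 1 2>; <1 0 0>; <1 0 1>; <1 0 2>; <1 1 0>; <1 1 1>; <1 1 2>
under PSO → <0 0 0>; <0 0 1>; <0 0 2>; <0 1 0>; <0 1 1>; <0 1 2>; <1 0 0>; <1 0 1>; <1 0 2>; <1 1 0>; <1 1 1>; <1 1 2>
target <0 1 0> ∈ {TSO,PSO}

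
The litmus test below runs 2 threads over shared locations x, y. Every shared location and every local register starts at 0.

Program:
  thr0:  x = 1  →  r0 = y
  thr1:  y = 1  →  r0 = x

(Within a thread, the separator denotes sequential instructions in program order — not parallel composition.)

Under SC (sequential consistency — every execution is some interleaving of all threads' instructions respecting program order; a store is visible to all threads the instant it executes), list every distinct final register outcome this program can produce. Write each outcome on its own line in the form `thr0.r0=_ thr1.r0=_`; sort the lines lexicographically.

outcome vector order: (thr0.r0,thr1.r0)
|SC outcomes| = 3

thr0.r0=0 thr1.r0=1
thr0.r0=1 thr1.r0=0
thr0.r0=1 thr1.r0=1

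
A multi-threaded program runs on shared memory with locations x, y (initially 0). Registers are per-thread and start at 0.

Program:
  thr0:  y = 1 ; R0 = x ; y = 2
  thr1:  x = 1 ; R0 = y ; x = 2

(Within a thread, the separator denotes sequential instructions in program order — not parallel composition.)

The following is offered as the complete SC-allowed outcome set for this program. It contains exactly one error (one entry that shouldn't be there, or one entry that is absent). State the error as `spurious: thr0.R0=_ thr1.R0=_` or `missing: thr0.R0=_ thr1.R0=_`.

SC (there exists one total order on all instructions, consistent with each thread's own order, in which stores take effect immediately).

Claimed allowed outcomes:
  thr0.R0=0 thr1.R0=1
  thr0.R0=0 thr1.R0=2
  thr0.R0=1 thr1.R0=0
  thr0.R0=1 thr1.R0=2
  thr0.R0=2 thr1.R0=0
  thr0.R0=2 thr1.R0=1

outcome vector order: (thr0.R0,thr1.R0)
[SC] allowed = {(0,1), (0,2), (1,0), (1,1), (1,2), (2,0), (2,1)}
SC∖claimed = {(1,1)}

missing: thr0.R0=1 thr1.R0=1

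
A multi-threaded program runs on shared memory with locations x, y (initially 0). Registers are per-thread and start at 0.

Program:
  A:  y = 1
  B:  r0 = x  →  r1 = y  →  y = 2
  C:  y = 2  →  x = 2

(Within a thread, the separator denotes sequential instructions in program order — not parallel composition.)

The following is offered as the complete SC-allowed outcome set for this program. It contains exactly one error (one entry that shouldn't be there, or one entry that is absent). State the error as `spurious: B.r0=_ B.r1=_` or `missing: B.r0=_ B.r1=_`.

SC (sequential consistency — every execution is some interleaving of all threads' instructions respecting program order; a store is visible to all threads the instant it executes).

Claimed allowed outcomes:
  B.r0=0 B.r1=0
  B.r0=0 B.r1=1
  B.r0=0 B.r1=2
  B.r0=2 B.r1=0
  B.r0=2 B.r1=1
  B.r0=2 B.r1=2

spurious: B.r0=2 B.r1=0

outcome vector order: (B.r0,B.r1)
SC (5): (0,0) (0,1) (0,2) (2,1) (2,2)
claimed∖SC = {(2,0)}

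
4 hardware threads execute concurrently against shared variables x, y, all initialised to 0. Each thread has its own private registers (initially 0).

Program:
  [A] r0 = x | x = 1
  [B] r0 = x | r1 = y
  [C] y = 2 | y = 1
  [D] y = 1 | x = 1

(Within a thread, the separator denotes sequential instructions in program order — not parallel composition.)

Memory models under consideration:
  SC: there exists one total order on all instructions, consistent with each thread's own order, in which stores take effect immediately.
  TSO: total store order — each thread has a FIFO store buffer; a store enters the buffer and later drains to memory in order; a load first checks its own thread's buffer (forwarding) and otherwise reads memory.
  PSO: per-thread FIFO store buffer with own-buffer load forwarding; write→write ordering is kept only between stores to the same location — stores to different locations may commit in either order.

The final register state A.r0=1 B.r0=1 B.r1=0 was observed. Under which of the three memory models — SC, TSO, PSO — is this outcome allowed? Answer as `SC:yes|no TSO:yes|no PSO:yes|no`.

SC:no TSO:no PSO:yes

outcome vector order: (A.r0,B.r0,B.r1)
SC: 11 outcomes — {(0,0,0), (0,0,1), (0,0,2), (0,1,0), (0,1,1), (0,1,2), (1,0,0), (1,0,1), (1,0,2), (1,1,1), (1,1,2)}
TSO: 11 outcomes — {(0,0,0), (0,0,1), (0,0,2), (0,1,0), (0,1,1), (0,1,2), (1,0,0), (1,0,1), (1,0,2), (1,1,1), (1,1,2)}
PSO: 12 outcomes — {(0,0,0), (0,0,1), (0,0,2), (0,1,0), (0,1,1), (0,1,2), (1,0,0), (1,0,1), (1,0,2), (1,1,0), (1,1,1), (1,1,2)}
target (1,1,0) ∈ {PSO}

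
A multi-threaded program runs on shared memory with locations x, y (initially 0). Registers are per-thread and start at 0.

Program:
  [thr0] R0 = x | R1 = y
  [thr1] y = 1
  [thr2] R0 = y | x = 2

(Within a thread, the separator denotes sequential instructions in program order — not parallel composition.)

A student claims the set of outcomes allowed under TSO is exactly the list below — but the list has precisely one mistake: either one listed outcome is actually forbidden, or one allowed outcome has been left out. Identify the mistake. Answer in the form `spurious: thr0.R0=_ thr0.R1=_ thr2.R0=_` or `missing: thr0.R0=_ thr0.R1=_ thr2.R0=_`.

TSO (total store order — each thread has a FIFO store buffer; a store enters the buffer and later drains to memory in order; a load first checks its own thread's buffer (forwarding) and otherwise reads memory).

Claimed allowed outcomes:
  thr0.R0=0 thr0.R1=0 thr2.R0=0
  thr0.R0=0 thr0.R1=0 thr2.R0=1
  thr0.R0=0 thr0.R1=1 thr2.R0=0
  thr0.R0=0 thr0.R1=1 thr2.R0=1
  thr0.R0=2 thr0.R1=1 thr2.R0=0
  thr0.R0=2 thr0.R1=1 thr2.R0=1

missing: thr0.R0=2 thr0.R1=0 thr2.R0=0

outcome vector order: (thr0.R0,thr0.R1,thr2.R0)
TSO (7): 0/0/0 0/0/1 0/1/0 0/1/1 2/0/0 2/1/0 2/1/1
TSO∖claimed = {2/0/0}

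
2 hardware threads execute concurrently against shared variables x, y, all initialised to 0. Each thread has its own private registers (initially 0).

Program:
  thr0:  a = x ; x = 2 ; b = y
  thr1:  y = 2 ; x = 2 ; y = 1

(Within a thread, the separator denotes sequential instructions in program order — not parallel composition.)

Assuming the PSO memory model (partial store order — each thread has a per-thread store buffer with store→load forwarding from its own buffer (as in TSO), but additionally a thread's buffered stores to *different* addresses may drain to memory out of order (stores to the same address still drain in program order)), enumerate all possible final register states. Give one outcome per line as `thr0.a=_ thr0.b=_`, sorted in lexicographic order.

outcome vector order: (thr0.a,thr0.b)
|PSO outcomes| = 6

thr0.a=0 thr0.b=0
thr0.a=0 thr0.b=1
thr0.a=0 thr0.b=2
thr0.a=2 thr0.b=0
thr0.a=2 thr0.b=1
thr0.a=2 thr0.b=2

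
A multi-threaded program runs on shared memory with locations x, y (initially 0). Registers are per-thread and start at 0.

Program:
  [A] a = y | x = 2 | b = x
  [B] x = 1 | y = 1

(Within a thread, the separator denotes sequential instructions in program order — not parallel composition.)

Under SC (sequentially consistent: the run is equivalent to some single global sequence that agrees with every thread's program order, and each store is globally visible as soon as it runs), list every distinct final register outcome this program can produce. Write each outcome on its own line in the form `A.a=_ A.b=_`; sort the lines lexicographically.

outcome vector order: (A.a,A.b)
|SC outcomes| = 3

A.a=0 A.b=1
A.a=0 A.b=2
A.a=1 A.b=2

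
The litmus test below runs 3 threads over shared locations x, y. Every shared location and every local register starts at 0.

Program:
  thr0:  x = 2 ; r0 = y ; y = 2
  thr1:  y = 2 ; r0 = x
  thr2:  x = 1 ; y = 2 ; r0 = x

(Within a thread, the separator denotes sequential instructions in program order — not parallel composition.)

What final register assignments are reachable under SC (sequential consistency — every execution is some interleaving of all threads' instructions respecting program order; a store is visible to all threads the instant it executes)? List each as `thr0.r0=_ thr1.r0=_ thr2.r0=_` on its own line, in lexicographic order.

outcome vector order: (thr0.r0,thr1.r0,thr2.r0)
|SC outcomes| = 9

thr0.r0=0 thr1.r0=1 thr2.r0=1
thr0.r0=0 thr1.r0=2 thr2.r0=1
thr0.r0=0 thr1.r0=2 thr2.r0=2
thr0.r0=2 thr1.r0=0 thr2.r0=1
thr0.r0=2 thr1.r0=0 thr2.r0=2
thr0.r0=2 thr1.r0=1 thr2.r0=1
thr0.r0=2 thr1.r0=1 thr2.r0=2
thr0.r0=2 thr1.r0=2 thr2.r0=1
thr0.r0=2 thr1.r0=2 thr2.r0=2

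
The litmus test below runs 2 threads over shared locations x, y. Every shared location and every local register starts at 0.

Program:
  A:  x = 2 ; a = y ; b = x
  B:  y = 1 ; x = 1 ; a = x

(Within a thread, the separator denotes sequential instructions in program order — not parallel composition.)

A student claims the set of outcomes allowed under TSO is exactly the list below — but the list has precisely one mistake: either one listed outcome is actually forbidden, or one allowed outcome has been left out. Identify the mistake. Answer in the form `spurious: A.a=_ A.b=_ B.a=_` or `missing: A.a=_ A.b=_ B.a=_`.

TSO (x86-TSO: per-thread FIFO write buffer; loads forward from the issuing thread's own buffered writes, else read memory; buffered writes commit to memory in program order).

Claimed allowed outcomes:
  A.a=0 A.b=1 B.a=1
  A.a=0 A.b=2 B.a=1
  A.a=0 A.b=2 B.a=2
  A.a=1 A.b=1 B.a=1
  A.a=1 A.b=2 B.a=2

outcome vector order: (A.a,A.b,B.a)
TSO (6): 0/1/1, 0/2/1, 0/2/2, 1/1/1, 1/2/1, 1/2/2
TSO∖claimed = {1/2/1}

missing: A.a=1 A.b=2 B.a=1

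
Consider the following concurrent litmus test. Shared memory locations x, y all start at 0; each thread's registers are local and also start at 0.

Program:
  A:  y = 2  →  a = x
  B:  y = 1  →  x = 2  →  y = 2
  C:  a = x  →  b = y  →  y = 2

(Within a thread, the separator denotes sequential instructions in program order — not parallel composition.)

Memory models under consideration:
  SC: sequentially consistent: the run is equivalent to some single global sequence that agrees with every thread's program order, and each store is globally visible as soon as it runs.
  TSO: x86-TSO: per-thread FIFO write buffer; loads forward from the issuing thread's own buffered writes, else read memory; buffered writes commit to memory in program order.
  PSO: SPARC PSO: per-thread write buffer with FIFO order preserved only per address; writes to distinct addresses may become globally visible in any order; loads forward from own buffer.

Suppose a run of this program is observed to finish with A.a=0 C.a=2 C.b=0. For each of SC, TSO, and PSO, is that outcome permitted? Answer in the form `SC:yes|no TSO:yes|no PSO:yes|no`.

outcome vector order: (A.a,C.a,C.b)
SC: 10 outcomes — {000, 001, 002, 021, 022, 200, 201, 202, 221, 222}
TSO: 10 outcomes — {000, 001, 002, 021, 022, 200, 201, 202, 221, 222}
PSO: 12 outcomes — {000, 001, 002, 020, 021, 022, 200, 201, 202, 220, 221, 222}
target 020 ∈ {PSO}

SC:no TSO:no PSO:yes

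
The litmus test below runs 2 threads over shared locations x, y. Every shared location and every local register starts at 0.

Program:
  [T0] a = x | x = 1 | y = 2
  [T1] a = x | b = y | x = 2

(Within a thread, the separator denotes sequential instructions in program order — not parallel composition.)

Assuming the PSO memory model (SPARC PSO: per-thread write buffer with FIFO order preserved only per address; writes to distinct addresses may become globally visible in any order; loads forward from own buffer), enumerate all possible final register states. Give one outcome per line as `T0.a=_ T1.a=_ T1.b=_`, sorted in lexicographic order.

outcome vector order: (T0.a,T1.a,T1.b)
|PSO outcomes| = 5

T0.a=0 T1.a=0 T1.b=0
T0.a=0 T1.a=0 T1.b=2
T0.a=0 T1.a=1 T1.b=0
T0.a=0 T1.a=1 T1.b=2
T0.a=2 T1.a=0 T1.b=0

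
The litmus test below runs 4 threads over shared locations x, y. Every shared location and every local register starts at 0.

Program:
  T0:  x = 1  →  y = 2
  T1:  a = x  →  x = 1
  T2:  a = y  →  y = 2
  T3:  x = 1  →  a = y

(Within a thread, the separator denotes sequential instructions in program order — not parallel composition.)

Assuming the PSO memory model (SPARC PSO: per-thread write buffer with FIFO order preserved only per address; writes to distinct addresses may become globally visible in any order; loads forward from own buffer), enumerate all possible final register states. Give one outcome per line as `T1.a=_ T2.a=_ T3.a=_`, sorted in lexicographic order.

T1.a=0 T2.a=0 T3.a=0
T1.a=0 T2.a=0 T3.a=2
T1.a=0 T2.a=2 T3.a=0
T1.a=0 T2.a=2 T3.a=2
T1.a=1 T2.a=0 T3.a=0
T1.a=1 T2.a=0 T3.a=2
T1.a=1 T2.a=2 T3.a=0
T1.a=1 T2.a=2 T3.a=2

outcome vector order: (T1.a,T2.a,T3.a)
|PSO outcomes| = 8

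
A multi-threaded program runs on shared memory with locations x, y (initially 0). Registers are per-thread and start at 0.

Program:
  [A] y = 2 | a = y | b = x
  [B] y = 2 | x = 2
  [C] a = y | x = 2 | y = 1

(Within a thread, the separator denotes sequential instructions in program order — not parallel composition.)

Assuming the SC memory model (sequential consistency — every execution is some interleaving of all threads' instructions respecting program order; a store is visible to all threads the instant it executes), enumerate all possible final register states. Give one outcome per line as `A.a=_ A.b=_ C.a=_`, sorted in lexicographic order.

outcome vector order: (A.a,A.b,C.a)
|SC outcomes| = 6

A.a=1 A.b=2 C.a=0
A.a=1 A.b=2 C.a=2
A.a=2 A.b=0 C.a=0
A.a=2 A.b=0 C.a=2
A.a=2 A.b=2 C.a=0
A.a=2 A.b=2 C.a=2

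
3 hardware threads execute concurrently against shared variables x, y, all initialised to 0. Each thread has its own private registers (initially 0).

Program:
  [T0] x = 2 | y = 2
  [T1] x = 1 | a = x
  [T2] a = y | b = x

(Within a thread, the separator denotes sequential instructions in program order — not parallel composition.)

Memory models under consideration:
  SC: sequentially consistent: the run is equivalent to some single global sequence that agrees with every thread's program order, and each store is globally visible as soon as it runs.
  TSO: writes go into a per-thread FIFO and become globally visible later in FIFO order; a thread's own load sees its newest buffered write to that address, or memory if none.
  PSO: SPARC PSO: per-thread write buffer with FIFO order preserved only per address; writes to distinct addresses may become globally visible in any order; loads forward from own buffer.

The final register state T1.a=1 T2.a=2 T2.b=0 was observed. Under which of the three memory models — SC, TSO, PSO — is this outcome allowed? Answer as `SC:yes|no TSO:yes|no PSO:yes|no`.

SC:no TSO:no PSO:yes

outcome vector order: (T1.a,T2.a,T2.b)
under SC → 100, 101, 102, 121, 122, 200, 201, 202, 222
under TSO → 100, 101, 102, 121, 122, 200, 201, 202, 222
under PSO → 100, 101, 102, 120, 121, 122, 200, 201, 202, 220, 221, 222
target 120 ∈ {PSO}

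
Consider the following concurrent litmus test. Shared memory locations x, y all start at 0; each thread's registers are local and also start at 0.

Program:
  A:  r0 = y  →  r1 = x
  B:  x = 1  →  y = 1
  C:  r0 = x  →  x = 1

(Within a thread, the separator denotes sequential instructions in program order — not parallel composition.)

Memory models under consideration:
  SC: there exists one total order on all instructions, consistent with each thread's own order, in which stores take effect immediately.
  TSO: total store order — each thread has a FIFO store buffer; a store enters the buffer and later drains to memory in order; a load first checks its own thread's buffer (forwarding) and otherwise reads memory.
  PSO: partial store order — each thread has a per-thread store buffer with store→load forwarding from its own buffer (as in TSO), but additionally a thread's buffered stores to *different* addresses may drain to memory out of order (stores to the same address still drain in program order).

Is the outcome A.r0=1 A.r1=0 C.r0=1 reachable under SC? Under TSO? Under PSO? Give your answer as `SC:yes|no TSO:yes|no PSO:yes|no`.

SC:no TSO:no PSO:yes

outcome vector order: (A.r0,A.r1,C.r0)
under SC → 000 001 010 011 110 111
under TSO → 000 001 010 011 110 111
under PSO → 000 001 010 011 100 101 110 111
target 101 ∈ {PSO}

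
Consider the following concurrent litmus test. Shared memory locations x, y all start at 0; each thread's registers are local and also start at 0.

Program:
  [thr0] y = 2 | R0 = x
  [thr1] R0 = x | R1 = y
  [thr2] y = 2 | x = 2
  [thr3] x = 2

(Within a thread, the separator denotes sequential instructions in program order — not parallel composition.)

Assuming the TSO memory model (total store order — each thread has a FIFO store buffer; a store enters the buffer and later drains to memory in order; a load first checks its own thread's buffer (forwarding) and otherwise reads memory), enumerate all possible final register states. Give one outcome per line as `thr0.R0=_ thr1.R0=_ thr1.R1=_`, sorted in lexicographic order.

thr0.R0=0 thr1.R0=0 thr1.R1=0
thr0.R0=0 thr1.R0=0 thr1.R1=2
thr0.R0=0 thr1.R0=2 thr1.R1=0
thr0.R0=0 thr1.R0=2 thr1.R1=2
thr0.R0=2 thr1.R0=0 thr1.R1=0
thr0.R0=2 thr1.R0=0 thr1.R1=2
thr0.R0=2 thr1.R0=2 thr1.R1=0
thr0.R0=2 thr1.R0=2 thr1.R1=2

outcome vector order: (thr0.R0,thr1.R0,thr1.R1)
|TSO outcomes| = 8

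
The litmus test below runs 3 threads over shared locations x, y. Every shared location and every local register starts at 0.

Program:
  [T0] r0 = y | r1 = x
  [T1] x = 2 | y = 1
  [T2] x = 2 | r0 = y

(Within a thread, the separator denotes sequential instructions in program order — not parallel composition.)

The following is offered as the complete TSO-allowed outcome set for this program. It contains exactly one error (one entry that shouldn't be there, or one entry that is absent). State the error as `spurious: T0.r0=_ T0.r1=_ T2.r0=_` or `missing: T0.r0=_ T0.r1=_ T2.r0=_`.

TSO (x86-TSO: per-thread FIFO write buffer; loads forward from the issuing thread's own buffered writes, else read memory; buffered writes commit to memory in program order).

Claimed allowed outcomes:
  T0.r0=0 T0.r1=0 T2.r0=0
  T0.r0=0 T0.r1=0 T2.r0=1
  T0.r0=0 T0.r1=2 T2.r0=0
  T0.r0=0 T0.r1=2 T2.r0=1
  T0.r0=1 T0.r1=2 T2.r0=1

outcome vector order: (T0.r0,T0.r1,T2.r0)
TSO (6): (0,0,0); (0,0,1); (0,2,0); (0,2,1); (1,2,0); (1,2,1)
TSO∖claimed = {(1,2,0)}

missing: T0.r0=1 T0.r1=2 T2.r0=0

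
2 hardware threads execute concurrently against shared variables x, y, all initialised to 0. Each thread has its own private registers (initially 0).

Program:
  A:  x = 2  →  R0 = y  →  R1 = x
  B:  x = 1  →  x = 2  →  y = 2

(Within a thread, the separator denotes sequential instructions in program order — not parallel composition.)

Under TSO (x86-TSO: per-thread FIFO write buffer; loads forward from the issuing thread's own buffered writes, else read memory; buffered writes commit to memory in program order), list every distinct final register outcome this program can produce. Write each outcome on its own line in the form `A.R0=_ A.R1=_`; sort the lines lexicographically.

A.R0=0 A.R1=1
A.R0=0 A.R1=2
A.R0=2 A.R1=2

outcome vector order: (A.R0,A.R1)
|TSO outcomes| = 3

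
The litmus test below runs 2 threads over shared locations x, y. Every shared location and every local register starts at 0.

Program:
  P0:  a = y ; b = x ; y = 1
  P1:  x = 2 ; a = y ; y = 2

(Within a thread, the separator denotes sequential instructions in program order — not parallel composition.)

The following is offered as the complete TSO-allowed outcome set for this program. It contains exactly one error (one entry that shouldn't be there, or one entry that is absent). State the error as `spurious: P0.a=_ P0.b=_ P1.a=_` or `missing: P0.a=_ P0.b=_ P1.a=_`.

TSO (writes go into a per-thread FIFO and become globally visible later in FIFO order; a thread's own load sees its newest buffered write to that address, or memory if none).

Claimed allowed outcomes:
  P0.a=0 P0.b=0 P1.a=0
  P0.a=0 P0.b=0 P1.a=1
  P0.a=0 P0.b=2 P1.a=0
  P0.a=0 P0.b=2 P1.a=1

missing: P0.a=2 P0.b=2 P1.a=0

outcome vector order: (P0.a,P0.b,P1.a)
TSO (5): <0 0 0> <0 0 1> <0 2 0> <0 2 1> <2 2 0>
TSO∖claimed = {<2 2 0>}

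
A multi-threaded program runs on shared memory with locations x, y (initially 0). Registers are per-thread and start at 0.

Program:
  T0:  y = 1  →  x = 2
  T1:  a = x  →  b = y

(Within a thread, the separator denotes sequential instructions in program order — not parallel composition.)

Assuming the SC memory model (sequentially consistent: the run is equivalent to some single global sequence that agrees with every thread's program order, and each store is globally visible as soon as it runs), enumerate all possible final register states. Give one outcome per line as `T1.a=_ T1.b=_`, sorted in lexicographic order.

T1.a=0 T1.b=0
T1.a=0 T1.b=1
T1.a=2 T1.b=1

outcome vector order: (T1.a,T1.b)
|SC outcomes| = 3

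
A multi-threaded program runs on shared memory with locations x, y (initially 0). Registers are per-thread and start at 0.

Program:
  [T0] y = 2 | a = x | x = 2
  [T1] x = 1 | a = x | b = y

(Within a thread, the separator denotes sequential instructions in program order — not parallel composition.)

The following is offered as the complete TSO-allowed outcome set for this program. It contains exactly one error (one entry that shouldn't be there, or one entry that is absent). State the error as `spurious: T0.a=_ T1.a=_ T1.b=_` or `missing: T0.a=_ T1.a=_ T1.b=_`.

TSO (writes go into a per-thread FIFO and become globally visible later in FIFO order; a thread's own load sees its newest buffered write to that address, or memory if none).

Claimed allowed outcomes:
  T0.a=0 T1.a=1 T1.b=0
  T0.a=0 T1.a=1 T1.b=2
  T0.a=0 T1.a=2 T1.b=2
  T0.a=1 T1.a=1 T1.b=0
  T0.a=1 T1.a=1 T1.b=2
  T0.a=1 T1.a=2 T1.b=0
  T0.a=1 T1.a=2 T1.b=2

outcome vector order: (T0.a,T1.a,T1.b)
TSO (6): (0,1,0); (0,1,2); (0,2,2); (1,1,0); (1,1,2); (1,2,2)
claimed∖TSO = {(1,2,0)}

spurious: T0.a=1 T1.a=2 T1.b=0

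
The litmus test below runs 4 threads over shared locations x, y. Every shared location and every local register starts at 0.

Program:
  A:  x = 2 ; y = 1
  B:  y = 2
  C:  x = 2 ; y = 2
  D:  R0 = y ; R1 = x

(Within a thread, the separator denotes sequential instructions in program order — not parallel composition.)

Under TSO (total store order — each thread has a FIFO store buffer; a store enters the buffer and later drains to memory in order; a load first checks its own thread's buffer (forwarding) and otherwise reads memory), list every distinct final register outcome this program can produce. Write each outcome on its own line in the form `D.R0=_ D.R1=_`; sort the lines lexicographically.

outcome vector order: (D.R0,D.R1)
|TSO outcomes| = 5

D.R0=0 D.R1=0
D.R0=0 D.R1=2
D.R0=1 D.R1=2
D.R0=2 D.R1=0
D.R0=2 D.R1=2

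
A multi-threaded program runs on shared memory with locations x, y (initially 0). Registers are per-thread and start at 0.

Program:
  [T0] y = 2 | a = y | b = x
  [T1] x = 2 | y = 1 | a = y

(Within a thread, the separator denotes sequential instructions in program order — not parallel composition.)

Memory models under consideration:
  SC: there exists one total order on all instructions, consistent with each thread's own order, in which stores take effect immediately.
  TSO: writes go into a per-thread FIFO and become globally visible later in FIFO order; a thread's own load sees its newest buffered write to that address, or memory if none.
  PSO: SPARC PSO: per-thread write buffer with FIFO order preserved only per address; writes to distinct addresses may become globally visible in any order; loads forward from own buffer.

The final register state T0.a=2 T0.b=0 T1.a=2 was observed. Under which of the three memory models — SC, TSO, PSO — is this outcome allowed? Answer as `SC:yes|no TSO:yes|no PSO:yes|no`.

outcome vector order: (T0.a,T0.b,T1.a)
SC: 4 outcomes — {121, 201, 221, 222}
TSO: 5 outcomes — {121, 201, 202, 221, 222}
PSO: 6 outcomes — {101, 121, 201, 202, 221, 222}
target 202 ∈ {TSO,PSO}

SC:no TSO:yes PSO:yes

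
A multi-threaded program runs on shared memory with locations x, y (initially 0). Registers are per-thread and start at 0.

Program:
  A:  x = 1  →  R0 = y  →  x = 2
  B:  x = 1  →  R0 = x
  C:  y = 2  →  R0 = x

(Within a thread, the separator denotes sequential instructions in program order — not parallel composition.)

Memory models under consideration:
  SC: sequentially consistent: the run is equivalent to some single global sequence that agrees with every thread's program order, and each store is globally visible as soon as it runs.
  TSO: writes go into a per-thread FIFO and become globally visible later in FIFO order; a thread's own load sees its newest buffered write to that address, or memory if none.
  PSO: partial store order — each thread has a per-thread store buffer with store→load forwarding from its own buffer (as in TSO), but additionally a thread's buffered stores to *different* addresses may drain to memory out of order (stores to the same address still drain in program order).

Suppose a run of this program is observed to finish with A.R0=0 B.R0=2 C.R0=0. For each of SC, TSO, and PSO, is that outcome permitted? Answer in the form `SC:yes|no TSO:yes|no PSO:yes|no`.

outcome vector order: (A.R0,B.R0,C.R0)
SC: 10 outcomes — {0/1/1 0/1/2 0/2/1 0/2/2 2/1/0 2/1/1 2/1/2 2/2/0 2/2/1 2/2/2}
TSO: 12 outcomes — {0/1/0 0/1/1 0/1/2 0/2/0 0/2/1 0/2/2 2/1/0 2/1/1 2/1/2 2/2/0 2/2/1 2/2/2}
PSO: 12 outcomes — {0/1/0 0/1/1 0/1/2 0/2/0 0/2/1 0/2/2 2/1/0 2/1/1 2/1/2 2/2/0 2/2/1 2/2/2}
target 0/2/0 ∈ {TSO,PSO}

SC:no TSO:yes PSO:yes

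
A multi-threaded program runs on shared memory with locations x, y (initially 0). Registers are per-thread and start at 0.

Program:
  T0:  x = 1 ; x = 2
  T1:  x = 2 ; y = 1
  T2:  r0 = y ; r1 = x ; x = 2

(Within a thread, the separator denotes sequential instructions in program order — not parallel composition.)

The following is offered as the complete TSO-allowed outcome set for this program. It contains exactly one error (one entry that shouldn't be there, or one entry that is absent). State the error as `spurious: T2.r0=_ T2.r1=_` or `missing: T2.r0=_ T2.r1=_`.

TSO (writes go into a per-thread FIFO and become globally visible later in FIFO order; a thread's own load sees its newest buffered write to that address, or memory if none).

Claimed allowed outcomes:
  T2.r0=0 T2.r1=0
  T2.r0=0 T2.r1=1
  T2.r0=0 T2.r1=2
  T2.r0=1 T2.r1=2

missing: T2.r0=1 T2.r1=1

outcome vector order: (T2.r0,T2.r1)
[TSO] allowed = {0/0, 0/1, 0/2, 1/1, 1/2}
TSO∖claimed = {1/1}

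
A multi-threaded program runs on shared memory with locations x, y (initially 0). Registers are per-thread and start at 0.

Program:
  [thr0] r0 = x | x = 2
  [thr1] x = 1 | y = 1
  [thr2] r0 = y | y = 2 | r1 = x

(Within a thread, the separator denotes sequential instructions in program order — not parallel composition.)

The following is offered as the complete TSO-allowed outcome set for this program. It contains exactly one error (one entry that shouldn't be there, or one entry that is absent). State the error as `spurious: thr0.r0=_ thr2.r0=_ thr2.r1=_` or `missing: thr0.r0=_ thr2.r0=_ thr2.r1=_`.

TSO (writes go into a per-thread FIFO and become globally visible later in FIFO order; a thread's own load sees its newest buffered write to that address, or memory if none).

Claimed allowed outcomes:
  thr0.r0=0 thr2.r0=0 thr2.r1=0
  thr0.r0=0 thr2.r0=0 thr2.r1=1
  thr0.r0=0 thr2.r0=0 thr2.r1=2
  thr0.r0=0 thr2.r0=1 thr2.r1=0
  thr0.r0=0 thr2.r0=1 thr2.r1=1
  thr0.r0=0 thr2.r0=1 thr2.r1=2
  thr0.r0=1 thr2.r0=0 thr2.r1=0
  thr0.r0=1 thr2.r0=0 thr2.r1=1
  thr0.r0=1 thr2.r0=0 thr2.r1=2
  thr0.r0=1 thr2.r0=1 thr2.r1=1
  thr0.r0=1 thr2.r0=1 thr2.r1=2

outcome vector order: (thr0.r0,thr2.r0,thr2.r1)
TSO: 10 outcomes — {(0,0,0), (0,0,1), (0,0,2), (0,1,1), (0,1,2), (1,0,0), (1,0,1), (1,0,2), (1,1,1), (1,1,2)}
claimed∖TSO = {(0,1,0)}

spurious: thr0.r0=0 thr2.r0=1 thr2.r1=0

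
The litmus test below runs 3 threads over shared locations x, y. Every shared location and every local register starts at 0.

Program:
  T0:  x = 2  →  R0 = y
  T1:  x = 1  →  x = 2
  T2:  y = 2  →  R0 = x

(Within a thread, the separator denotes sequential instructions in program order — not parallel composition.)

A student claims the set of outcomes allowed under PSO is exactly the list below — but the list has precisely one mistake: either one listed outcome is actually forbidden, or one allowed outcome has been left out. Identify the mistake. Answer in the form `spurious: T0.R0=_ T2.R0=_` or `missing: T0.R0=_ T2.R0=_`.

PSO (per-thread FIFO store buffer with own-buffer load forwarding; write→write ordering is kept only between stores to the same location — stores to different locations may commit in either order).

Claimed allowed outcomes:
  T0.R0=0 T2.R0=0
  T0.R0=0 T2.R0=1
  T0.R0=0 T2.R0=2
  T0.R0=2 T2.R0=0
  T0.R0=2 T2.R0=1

missing: T0.R0=2 T2.R0=2

outcome vector order: (T0.R0,T2.R0)
PSO: 6 outcomes — {00, 01, 02, 20, 21, 22}
PSO∖claimed = {22}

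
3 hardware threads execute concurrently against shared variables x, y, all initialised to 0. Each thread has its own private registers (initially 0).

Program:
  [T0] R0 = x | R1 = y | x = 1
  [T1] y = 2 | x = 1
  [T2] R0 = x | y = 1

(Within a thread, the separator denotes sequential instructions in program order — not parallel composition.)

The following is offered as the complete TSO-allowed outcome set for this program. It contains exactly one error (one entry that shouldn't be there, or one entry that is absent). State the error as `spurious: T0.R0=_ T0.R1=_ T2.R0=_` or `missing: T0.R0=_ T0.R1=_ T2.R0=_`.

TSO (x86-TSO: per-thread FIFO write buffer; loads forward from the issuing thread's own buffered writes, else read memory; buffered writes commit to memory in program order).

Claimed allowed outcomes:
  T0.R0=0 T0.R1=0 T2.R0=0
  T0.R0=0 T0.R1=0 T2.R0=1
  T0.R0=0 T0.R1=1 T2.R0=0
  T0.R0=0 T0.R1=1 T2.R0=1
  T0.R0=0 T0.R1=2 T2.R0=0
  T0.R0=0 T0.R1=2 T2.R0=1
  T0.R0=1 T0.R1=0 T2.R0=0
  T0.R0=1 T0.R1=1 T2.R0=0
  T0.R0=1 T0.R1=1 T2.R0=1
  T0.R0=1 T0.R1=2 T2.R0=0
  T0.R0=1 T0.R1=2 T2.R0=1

spurious: T0.R0=1 T0.R1=0 T2.R0=0

outcome vector order: (T0.R0,T0.R1,T2.R0)
TSO (10): <0 0 0>, <0 0 1>, <0 1 0>, <0 1 1>, <0 2 0>, <0 2 1>, <1 1 0>, <1 1 1>, <1 2 0>, <1 2 1>
claimed∖TSO = {<1 0 0>}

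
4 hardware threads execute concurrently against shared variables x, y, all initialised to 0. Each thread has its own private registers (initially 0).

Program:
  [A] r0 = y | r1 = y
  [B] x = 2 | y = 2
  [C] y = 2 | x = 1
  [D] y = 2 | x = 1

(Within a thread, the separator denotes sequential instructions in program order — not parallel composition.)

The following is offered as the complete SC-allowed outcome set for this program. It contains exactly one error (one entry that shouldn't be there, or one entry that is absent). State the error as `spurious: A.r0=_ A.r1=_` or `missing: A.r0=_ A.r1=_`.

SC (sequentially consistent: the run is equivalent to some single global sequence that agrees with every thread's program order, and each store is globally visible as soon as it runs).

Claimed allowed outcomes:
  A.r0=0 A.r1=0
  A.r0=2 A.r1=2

outcome vector order: (A.r0,A.r1)
SC: 3 outcomes — {0/0; 0/2; 2/2}
SC∖claimed = {0/2}

missing: A.r0=0 A.r1=2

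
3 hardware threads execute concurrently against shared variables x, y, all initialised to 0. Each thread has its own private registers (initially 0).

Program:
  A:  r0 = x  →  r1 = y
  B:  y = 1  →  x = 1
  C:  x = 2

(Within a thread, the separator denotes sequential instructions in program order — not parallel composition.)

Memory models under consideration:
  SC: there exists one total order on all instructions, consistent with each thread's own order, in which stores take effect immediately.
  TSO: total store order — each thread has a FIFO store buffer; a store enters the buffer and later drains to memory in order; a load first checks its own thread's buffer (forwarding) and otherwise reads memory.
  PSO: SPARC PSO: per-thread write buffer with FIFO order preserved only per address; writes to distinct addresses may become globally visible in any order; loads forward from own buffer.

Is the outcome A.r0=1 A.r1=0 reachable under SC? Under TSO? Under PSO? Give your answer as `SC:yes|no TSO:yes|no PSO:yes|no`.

SC:no TSO:no PSO:yes

outcome vector order: (A.r0,A.r1)
[SC] allowed = {(0,0); (0,1); (1,1); (2,0); (2,1)}
[TSO] allowed = {(0,0); (0,1); (1,1); (2,0); (2,1)}
[PSO] allowed = {(0,0); (0,1); (1,0); (1,1); (2,0); (2,1)}
target (1,0) ∈ {PSO}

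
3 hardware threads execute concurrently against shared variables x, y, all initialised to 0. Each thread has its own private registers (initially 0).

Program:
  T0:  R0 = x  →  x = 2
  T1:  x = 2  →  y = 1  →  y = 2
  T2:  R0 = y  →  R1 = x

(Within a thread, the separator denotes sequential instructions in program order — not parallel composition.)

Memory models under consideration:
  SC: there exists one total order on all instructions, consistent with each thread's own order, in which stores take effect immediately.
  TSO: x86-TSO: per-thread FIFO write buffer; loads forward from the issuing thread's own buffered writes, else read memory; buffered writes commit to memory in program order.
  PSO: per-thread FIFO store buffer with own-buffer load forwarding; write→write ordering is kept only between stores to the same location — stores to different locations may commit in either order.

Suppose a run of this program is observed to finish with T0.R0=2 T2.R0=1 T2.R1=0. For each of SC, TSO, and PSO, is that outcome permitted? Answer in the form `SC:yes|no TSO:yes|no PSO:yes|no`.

outcome vector order: (T0.R0,T2.R0,T2.R1)
SC (8): 0/0/0, 0/0/2, 0/1/2, 0/2/2, 2/0/0, 2/0/2, 2/1/2, 2/2/2
TSO (8): 0/0/0, 0/0/2, 0/1/2, 0/2/2, 2/0/0, 2/0/2, 2/1/2, 2/2/2
PSO (12): 0/0/0, 0/0/2, 0/1/0, 0/1/2, 0/2/0, 0/2/2, 2/0/0, 2/0/2, 2/1/0, 2/1/2, 2/2/0, 2/2/2
target 2/1/0 ∈ {PSO}

SC:no TSO:no PSO:yes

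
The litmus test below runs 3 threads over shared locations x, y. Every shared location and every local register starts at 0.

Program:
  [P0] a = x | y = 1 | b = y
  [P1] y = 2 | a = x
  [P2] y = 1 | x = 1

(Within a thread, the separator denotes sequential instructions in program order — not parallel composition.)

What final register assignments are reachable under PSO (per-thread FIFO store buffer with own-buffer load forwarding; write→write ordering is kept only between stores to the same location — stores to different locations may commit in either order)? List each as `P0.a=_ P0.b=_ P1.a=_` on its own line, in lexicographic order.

outcome vector order: (P0.a,P0.b,P1.a)
|PSO outcomes| = 8

P0.a=0 P0.b=1 P1.a=0
P0.a=0 P0.b=1 P1.a=1
P0.a=0 P0.b=2 P1.a=0
P0.a=0 P0.b=2 P1.a=1
P0.a=1 P0.b=1 P1.a=0
P0.a=1 P0.b=1 P1.a=1
P0.a=1 P0.b=2 P1.a=0
P0.a=1 P0.b=2 P1.a=1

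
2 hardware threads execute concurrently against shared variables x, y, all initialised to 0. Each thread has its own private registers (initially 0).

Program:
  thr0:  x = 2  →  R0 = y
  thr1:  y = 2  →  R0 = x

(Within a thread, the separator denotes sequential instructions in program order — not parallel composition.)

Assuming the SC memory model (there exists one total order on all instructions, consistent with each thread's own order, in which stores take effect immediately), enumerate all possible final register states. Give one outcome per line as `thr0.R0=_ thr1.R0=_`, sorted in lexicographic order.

outcome vector order: (thr0.R0,thr1.R0)
|SC outcomes| = 3

thr0.R0=0 thr1.R0=2
thr0.R0=2 thr1.R0=0
thr0.R0=2 thr1.R0=2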